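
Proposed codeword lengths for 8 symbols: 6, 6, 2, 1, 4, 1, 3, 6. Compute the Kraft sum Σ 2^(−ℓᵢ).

1.484375

With common denominator 2^6 = 64: Σ 2^(−ℓᵢ) = 1/64 + 1/64 + 16/64 + 32/64 + 4/64 + 32/64 + 8/64 + 1/64 = 95/64 = 1.484375.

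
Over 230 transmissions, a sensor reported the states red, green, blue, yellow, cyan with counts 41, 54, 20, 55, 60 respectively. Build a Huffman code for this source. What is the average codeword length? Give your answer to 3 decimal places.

2.265 bits/symbol

Probabilities are the counts divided by 230.
Repeatedly combine the two least-probable nodes; the expected code length is the sum of the merged weights.
merge 2/23 + 41/230 → 61/230
merge 27/115 + 11/46 → 109/230
merge 6/23 + 61/230 → 121/230
merge 109/230 + 121/230 → 1
L = 61/230 + 109/230 + 121/230 + 1 = 521/230 ≈ 2.265 bits/symbol.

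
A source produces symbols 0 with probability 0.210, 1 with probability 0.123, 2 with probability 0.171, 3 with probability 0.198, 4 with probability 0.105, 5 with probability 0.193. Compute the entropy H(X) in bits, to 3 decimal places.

H = −Σ pᵢ log₂ pᵢ.
−0.210·log₂(0.210) = 0.4728
−0.123·log₂(0.123) = 0.3719
−0.171·log₂(0.171) = 0.4357
−0.198·log₂(0.198) = 0.4626
−0.105·log₂(0.105) = 0.3414
−0.193·log₂(0.193) = 0.4581
Sum ≈ 2.5425 → 2.542 bits.

2.542 bits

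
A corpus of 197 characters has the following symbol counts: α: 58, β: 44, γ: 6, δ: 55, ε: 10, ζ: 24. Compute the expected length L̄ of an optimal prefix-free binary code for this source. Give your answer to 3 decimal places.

Probabilities are the counts divided by 197.
Repeatedly combine the two least-probable nodes; the expected code length is the sum of the merged weights.
merge 6/197 + 10/197 → 16/197
merge 16/197 + 24/197 → 40/197
merge 40/197 + 44/197 → 84/197
merge 55/197 + 58/197 → 113/197
merge 84/197 + 113/197 → 1
L = 16/197 + 40/197 + 84/197 + 113/197 + 1 = 450/197 ≈ 2.284 bits/symbol.

2.284 bits/symbol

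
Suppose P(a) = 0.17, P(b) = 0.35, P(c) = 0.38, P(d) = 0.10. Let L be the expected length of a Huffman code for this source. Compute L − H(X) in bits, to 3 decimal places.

Entropy H = −Σ p log₂ p ≈ 1.8273 bits.
Huffman merges: 1/10+17/100→27/100; 27/100+7/20→31/50; 19/50+31/50→1. L = 189/100 ≈ 1.8900.
L − H = 1.8900 − 1.8273 = 0.063 bits.

0.063 bits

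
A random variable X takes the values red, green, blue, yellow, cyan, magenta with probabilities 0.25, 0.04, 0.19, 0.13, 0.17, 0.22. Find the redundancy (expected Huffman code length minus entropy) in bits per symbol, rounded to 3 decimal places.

Entropy H = −Σ p log₂ p ≈ 2.4388 bits.
Huffman merges: 1/25+13/100→17/100; 17/100+17/100→17/50; 19/100+11/50→41/100; 1/4+17/50→59/100; 41/100+59/100→1. L = 251/100 ≈ 2.5100.
L − H = 2.5100 − 2.4388 = 0.071 bits.

0.071 bits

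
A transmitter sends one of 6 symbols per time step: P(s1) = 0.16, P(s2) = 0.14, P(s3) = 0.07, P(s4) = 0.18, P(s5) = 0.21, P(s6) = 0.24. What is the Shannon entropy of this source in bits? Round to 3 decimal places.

H = −Σ pᵢ log₂ pᵢ.
−0.16·log₂(0.16) = 0.4230
−0.14·log₂(0.14) = 0.3971
−0.07·log₂(0.07) = 0.2686
−0.18·log₂(0.18) = 0.4453
−0.21·log₂(0.21) = 0.4728
−0.24·log₂(0.24) = 0.4941
Sum ≈ 2.5009 → 2.501 bits.

2.501 bits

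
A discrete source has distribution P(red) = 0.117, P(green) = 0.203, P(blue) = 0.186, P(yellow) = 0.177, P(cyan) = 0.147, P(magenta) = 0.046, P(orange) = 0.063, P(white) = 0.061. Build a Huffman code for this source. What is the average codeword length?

Repeatedly combine the two least-probable nodes; the expected code length is the sum of the merged weights.
merge 23/500 + 61/1000 → 107/1000
merge 63/1000 + 107/1000 → 17/100
merge 117/1000 + 147/1000 → 33/125
merge 17/100 + 177/1000 → 347/1000
merge 93/500 + 203/1000 → 389/1000
merge 33/125 + 347/1000 → 611/1000
merge 389/1000 + 611/1000 → 1
L = 107/1000 + 17/100 + 33/125 + 347/1000 + 389/1000 + 611/1000 + 1 = 361/125 = 2.888 bits/symbol.

2.888 bits/symbol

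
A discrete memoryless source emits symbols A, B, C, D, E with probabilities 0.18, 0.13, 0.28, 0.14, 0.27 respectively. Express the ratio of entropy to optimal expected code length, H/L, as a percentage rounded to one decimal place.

Entropy H = −Σ p log₂ p ≈ 2.2493 bits.
Huffman merges: 13/100+7/50→27/100; 9/50+27/100→9/20; 27/100+7/25→11/20; 9/20+11/20→1. L = 227/100 ≈ 2.2700.
Efficiency = H/L = 2.2493/2.2700 = 99.1%.

99.1%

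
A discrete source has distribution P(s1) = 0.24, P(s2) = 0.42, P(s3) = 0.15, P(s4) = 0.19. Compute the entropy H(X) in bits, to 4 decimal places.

H = −Σ pᵢ log₂ pᵢ.
−0.24·log₂(0.24) = 0.4941
−0.42·log₂(0.42) = 0.5256
−0.15·log₂(0.15) = 0.4105
−0.19·log₂(0.19) = 0.4552
Sum ≈ 1.8856 → 1.8856 bits.

1.8856 bits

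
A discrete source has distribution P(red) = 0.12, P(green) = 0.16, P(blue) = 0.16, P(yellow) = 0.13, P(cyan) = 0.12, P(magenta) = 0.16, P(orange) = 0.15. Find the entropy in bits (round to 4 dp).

H = −Σ pᵢ log₂ pᵢ.
−0.12·log₂(0.12) = 0.3671
−0.16·log₂(0.16) = 0.4230
−0.16·log₂(0.16) = 0.4230
−0.13·log₂(0.13) = 0.3826
−0.12·log₂(0.12) = 0.3671
−0.16·log₂(0.16) = 0.4230
−0.15·log₂(0.15) = 0.4105
Sum ≈ 2.7964 → 2.7964 bits.

2.7964 bits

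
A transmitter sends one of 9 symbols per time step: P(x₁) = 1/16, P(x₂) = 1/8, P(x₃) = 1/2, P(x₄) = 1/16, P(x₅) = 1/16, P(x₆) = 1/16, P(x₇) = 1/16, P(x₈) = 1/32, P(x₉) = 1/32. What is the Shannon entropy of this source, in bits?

Each probability is a power of 1/2, so log₂(1/p) is an integer.
H = Σ p·log₂(1/p) = 1/16·4 + 1/8·3 + 1/2·1 + 1/16·4 + 1/16·4 + 1/16·4 + 1/16·4 + 1/32·5 + 1/32·5 = 2.4375 bits.

2.4375 bits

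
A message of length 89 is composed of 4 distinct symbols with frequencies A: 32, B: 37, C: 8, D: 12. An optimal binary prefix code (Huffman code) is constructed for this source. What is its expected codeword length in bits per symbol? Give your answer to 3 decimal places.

Probabilities are the counts divided by 89.
Repeatedly combine the two least-probable nodes; the expected code length is the sum of the merged weights.
merge 8/89 + 12/89 → 20/89
merge 20/89 + 32/89 → 52/89
merge 37/89 + 52/89 → 1
L = 20/89 + 52/89 + 1 = 161/89 ≈ 1.809 bits/symbol.

1.809 bits/symbol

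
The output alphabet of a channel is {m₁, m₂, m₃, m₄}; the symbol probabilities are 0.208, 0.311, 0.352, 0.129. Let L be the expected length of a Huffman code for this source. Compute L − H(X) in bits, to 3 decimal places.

Entropy H = −Σ p log₂ p ≈ 1.9066 bits.
Huffman merges: 129/1000+26/125→337/1000; 311/1000+337/1000→81/125; 44/125+81/125→1. L = 397/200 ≈ 1.9850.
L − H = 1.9850 − 1.9066 = 0.078 bits.

0.078 bits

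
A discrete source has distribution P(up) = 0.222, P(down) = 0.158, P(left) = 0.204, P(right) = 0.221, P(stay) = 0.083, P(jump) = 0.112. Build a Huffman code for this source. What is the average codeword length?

Repeatedly combine the two least-probable nodes; the expected code length is the sum of the merged weights.
merge 83/1000 + 14/125 → 39/200
merge 79/500 + 39/200 → 353/1000
merge 51/250 + 221/1000 → 17/40
merge 111/500 + 353/1000 → 23/40
merge 17/40 + 23/40 → 1
L = 39/200 + 353/1000 + 17/40 + 23/40 + 1 = 637/250 = 2.548 bits/symbol.

2.548 bits/symbol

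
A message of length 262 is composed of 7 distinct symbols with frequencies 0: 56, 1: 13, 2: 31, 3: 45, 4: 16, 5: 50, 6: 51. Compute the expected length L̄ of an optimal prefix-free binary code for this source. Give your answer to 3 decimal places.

2.702 bits/symbol

Probabilities are the counts divided by 262.
Repeatedly combine the two least-probable nodes; the expected code length is the sum of the merged weights.
merge 13/262 + 8/131 → 29/262
merge 29/262 + 31/262 → 30/131
merge 45/262 + 25/131 → 95/262
merge 51/262 + 28/131 → 107/262
merge 30/131 + 95/262 → 155/262
merge 107/262 + 155/262 → 1
L = 29/262 + 30/131 + 95/262 + 107/262 + 155/262 + 1 = 354/131 ≈ 2.702 bits/symbol.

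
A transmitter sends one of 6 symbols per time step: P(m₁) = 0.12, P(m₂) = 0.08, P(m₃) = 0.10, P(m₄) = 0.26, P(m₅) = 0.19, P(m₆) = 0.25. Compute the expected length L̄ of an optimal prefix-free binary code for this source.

2.48 bits/symbol

Repeatedly combine the two least-probable nodes; the expected code length is the sum of the merged weights.
merge 2/25 + 1/10 → 9/50
merge 3/25 + 9/50 → 3/10
merge 19/100 + 1/4 → 11/25
merge 13/50 + 3/10 → 14/25
merge 11/25 + 14/25 → 1
L = 9/50 + 3/10 + 11/25 + 14/25 + 1 = 62/25 = 2.48 bits/symbol.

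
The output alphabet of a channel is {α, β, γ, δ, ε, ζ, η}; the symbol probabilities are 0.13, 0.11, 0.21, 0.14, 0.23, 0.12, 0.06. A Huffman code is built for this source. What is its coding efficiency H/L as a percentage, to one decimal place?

Entropy H = −Σ p log₂ p ≈ 2.7011 bits.
Huffman merges: 3/50+11/100→17/100; 3/25+13/100→1/4; 7/50+17/100→31/100; 21/100+23/100→11/25; 1/4+31/100→14/25; 11/25+14/25→1. L = 273/100 ≈ 2.7300.
Efficiency = H/L = 2.7011/2.7300 = 98.9%.

98.9%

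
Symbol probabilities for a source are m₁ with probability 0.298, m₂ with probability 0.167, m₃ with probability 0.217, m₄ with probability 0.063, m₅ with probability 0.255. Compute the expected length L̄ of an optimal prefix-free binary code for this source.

Repeatedly combine the two least-probable nodes; the expected code length is the sum of the merged weights.
merge 63/1000 + 167/1000 → 23/100
merge 217/1000 + 23/100 → 447/1000
merge 51/200 + 149/500 → 553/1000
merge 447/1000 + 553/1000 → 1
L = 23/100 + 447/1000 + 553/1000 + 1 = 223/100 = 2.23 bits/symbol.

2.23 bits/symbol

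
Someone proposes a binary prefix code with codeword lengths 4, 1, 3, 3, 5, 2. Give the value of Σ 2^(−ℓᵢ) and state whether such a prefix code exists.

With common denominator 2^5 = 32: Σ 2^(−ℓᵢ) = 2/32 + 16/32 + 4/32 + 4/32 + 1/32 + 8/32 = 35/32 = 1.09375.
Kraft's inequality requires Σ ≤ 1; here Σ = 1.09375 > 1, so no such prefix code exists.

1.09375; no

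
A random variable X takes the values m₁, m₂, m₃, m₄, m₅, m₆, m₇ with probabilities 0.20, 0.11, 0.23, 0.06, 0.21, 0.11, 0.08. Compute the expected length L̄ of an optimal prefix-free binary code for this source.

2.7 bits/symbol

Repeatedly combine the two least-probable nodes; the expected code length is the sum of the merged weights.
merge 3/50 + 2/25 → 7/50
merge 11/100 + 11/100 → 11/50
merge 7/50 + 1/5 → 17/50
merge 21/100 + 11/50 → 43/100
merge 23/100 + 17/50 → 57/100
merge 43/100 + 57/100 → 1
L = 7/50 + 11/50 + 17/50 + 43/100 + 57/100 + 1 = 27/10 = 2.7 bits/symbol.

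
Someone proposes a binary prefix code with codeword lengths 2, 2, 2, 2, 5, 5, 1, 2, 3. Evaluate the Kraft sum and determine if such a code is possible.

With common denominator 2^5 = 32: Σ 2^(−ℓᵢ) = 8/32 + 8/32 + 8/32 + 8/32 + 1/32 + 1/32 + 16/32 + 8/32 + 4/32 = 62/32 = 1.9375.
Kraft's inequality requires Σ ≤ 1; here Σ = 1.9375 > 1, so no such prefix code exists.

1.9375; no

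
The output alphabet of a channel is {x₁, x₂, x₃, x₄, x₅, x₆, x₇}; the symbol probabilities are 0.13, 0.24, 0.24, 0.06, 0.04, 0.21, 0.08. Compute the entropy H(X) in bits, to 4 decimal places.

2.5645 bits

H = −Σ pᵢ log₂ pᵢ.
−0.13·log₂(0.13) = 0.3826
−0.24·log₂(0.24) = 0.4941
−0.24·log₂(0.24) = 0.4941
−0.06·log₂(0.06) = 0.2435
−0.04·log₂(0.04) = 0.1858
−0.21·log₂(0.21) = 0.4728
−0.08·log₂(0.08) = 0.2915
Sum ≈ 2.5645 → 2.5645 bits.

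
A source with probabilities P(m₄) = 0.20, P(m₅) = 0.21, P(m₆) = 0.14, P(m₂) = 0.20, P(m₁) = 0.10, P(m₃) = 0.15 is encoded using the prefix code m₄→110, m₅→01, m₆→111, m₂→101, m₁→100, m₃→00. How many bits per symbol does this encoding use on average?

2.64 bits/symbol

L̄ = Σ pᵢ·ℓᵢ = 0.20·3 + 0.21·2 + 0.14·3 + 0.20·3 + 0.10·3 + 0.15·2 = 2.64 bits/symbol.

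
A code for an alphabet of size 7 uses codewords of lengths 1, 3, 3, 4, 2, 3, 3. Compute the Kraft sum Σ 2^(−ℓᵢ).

With common denominator 2^4 = 16: Σ 2^(−ℓᵢ) = 8/16 + 2/16 + 2/16 + 1/16 + 4/16 + 2/16 + 2/16 = 21/16 = 1.3125.

1.3125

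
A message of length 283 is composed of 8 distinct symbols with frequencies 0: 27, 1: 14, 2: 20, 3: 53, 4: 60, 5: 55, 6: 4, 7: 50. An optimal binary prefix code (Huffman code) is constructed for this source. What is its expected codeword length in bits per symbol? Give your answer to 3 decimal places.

2.792 bits/symbol

Probabilities are the counts divided by 283.
Repeatedly combine the two least-probable nodes; the expected code length is the sum of the merged weights.
merge 4/283 + 14/283 → 18/283
merge 18/283 + 20/283 → 38/283
merge 27/283 + 38/283 → 65/283
merge 50/283 + 53/283 → 103/283
merge 55/283 + 60/283 → 115/283
merge 65/283 + 103/283 → 168/283
merge 115/283 + 168/283 → 1
L = 18/283 + 38/283 + 65/283 + 103/283 + 115/283 + 168/283 + 1 = 790/283 ≈ 2.792 bits/symbol.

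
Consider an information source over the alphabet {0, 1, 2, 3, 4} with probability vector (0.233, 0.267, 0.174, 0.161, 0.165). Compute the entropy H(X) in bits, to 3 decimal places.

2.290 bits

H = −Σ pᵢ log₂ pᵢ.
−0.233·log₂(0.233) = 0.4897
−0.267·log₂(0.267) = 0.5087
−0.174·log₂(0.174) = 0.4390
−0.161·log₂(0.161) = 0.4242
−0.165·log₂(0.165) = 0.4289
Sum ≈ 2.2904 → 2.290 bits.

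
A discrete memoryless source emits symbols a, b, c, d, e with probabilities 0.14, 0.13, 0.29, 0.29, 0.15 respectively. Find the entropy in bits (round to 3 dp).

2.226 bits

H = −Σ pᵢ log₂ pᵢ.
−0.14·log₂(0.14) = 0.3971
−0.13·log₂(0.13) = 0.3826
−0.29·log₂(0.29) = 0.5179
−0.29·log₂(0.29) = 0.5179
−0.15·log₂(0.15) = 0.4105
Sum ≈ 2.2261 → 2.226 bits.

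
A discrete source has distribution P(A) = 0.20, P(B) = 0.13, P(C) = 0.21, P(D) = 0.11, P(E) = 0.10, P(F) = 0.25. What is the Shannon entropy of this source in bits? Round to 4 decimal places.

2.5023 bits

H = −Σ pᵢ log₂ pᵢ.
−0.20·log₂(0.20) = 0.4644
−0.13·log₂(0.13) = 0.3826
−0.21·log₂(0.21) = 0.4728
−0.11·log₂(0.11) = 0.3503
−0.10·log₂(0.10) = 0.3322
−0.25·log₂(0.25) = 0.5000
Sum ≈ 2.5023 → 2.5023 bits.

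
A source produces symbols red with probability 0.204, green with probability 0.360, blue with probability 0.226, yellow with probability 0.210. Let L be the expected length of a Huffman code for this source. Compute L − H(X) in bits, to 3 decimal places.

Entropy H = −Σ p log₂ p ≈ 1.9562 bits.
Huffman merges: 51/250+21/100→207/500; 113/500+9/25→293/500; 207/500+293/500→1. L = 2 ≈ 2.0000.
L − H = 2.0000 − 1.9562 = 0.044 bits.

0.044 bits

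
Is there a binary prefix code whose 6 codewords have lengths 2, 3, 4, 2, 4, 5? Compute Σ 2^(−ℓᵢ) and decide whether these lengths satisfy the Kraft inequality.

With common denominator 2^5 = 32: Σ 2^(−ℓᵢ) = 8/32 + 4/32 + 2/32 + 8/32 + 2/32 + 1/32 = 25/32 = 0.78125.
Kraft's inequality requires Σ ≤ 1; here Σ = 0.78125 ≤ 1, so such a prefix code exists.

0.78125; yes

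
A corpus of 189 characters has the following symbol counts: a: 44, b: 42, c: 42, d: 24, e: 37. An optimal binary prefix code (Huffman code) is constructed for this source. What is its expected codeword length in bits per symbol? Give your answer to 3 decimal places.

Probabilities are the counts divided by 189.
Repeatedly combine the two least-probable nodes; the expected code length is the sum of the merged weights.
merge 8/63 + 37/189 → 61/189
merge 2/9 + 2/9 → 4/9
merge 44/189 + 61/189 → 5/9
merge 4/9 + 5/9 → 1
L = 61/189 + 4/9 + 5/9 + 1 = 439/189 ≈ 2.323 bits/symbol.

2.323 bits/symbol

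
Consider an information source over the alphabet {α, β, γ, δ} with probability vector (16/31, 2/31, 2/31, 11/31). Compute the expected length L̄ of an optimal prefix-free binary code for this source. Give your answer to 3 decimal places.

Repeatedly combine the two least-probable nodes; the expected code length is the sum of the merged weights.
merge 2/31 + 2/31 → 4/31
merge 4/31 + 11/31 → 15/31
merge 15/31 + 16/31 → 1
L = 4/31 + 15/31 + 1 = 50/31 ≈ 1.613 bits/symbol.

1.613 bits/symbol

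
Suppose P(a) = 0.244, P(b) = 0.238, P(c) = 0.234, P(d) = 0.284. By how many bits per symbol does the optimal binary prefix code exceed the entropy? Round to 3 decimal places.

Entropy H = −Σ p log₂ p ≈ 1.9955 bits.
Huffman merges: 117/500+119/500→59/125; 61/250+71/250→66/125; 59/125+66/125→1. L = 2 ≈ 2.0000.
L − H = 2.0000 − 1.9955 = 0.004 bits.

0.004 bits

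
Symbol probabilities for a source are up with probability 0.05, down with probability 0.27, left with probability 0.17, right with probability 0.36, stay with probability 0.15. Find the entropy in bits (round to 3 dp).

2.102 bits

H = −Σ pᵢ log₂ pᵢ.
−0.05·log₂(0.05) = 0.2161
−0.27·log₂(0.27) = 0.5100
−0.17·log₂(0.17) = 0.4346
−0.36·log₂(0.36) = 0.5306
−0.15·log₂(0.15) = 0.4105
Sum ≈ 2.1019 → 2.102 bits.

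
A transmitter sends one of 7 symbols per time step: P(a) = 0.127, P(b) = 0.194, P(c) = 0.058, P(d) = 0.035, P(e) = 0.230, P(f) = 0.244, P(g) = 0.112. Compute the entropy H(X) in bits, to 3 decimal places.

2.583 bits

H = −Σ pᵢ log₂ pᵢ.
−0.127·log₂(0.127) = 0.3781
−0.194·log₂(0.194) = 0.4590
−0.058·log₂(0.058) = 0.2383
−0.035·log₂(0.035) = 0.1693
−0.230·log₂(0.230) = 0.4877
−0.244·log₂(0.244) = 0.4966
−0.112·log₂(0.112) = 0.3537
Sum ≈ 2.5826 → 2.583 bits.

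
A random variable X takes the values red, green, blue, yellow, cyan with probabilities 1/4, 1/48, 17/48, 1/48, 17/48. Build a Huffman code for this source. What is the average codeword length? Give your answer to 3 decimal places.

Repeatedly combine the two least-probable nodes; the expected code length is the sum of the merged weights.
merge 1/48 + 1/48 → 1/24
merge 1/24 + 1/4 → 7/24
merge 7/24 + 17/48 → 31/48
merge 17/48 + 31/48 → 1
L = 1/24 + 7/24 + 31/48 + 1 = 95/48 ≈ 1.979 bits/symbol.

1.979 bits/symbol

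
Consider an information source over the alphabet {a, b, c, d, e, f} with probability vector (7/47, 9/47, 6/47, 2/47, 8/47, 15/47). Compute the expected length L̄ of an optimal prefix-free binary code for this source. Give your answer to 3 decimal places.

Repeatedly combine the two least-probable nodes; the expected code length is the sum of the merged weights.
merge 2/47 + 6/47 → 8/47
merge 7/47 + 8/47 → 15/47
merge 8/47 + 9/47 → 17/47
merge 15/47 + 15/47 → 30/47
merge 17/47 + 30/47 → 1
L = 8/47 + 15/47 + 17/47 + 30/47 + 1 = 117/47 ≈ 2.489 bits/symbol.

2.489 bits/symbol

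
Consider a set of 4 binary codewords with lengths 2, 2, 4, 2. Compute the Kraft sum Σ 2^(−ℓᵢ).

0.8125

With common denominator 2^4 = 16: Σ 2^(−ℓᵢ) = 4/16 + 4/16 + 1/16 + 4/16 = 13/16 = 0.8125.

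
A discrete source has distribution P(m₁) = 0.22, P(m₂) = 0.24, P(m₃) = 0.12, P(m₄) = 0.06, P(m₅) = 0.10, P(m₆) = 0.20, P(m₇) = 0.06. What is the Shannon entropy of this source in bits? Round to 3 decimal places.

H = −Σ pᵢ log₂ pᵢ.
−0.22·log₂(0.22) = 0.4806
−0.24·log₂(0.24) = 0.4941
−0.12·log₂(0.12) = 0.3671
−0.06·log₂(0.06) = 0.2435
−0.10·log₂(0.10) = 0.3322
−0.20·log₂(0.20) = 0.4644
−0.06·log₂(0.06) = 0.2435
Sum ≈ 2.6254 → 2.625 bits.

2.625 bits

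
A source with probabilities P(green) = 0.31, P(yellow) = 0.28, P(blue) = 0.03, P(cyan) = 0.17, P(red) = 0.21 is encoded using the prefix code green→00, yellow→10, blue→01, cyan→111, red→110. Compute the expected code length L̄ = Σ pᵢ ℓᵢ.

2.38 bits/symbol

L̄ = Σ pᵢ·ℓᵢ = 0.31·2 + 0.28·2 + 0.03·2 + 0.17·3 + 0.21·3 = 2.38 bits/symbol.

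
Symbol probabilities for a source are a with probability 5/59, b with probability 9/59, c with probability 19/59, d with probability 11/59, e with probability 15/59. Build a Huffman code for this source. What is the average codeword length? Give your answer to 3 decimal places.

Repeatedly combine the two least-probable nodes; the expected code length is the sum of the merged weights.
merge 5/59 + 9/59 → 14/59
merge 11/59 + 14/59 → 25/59
merge 15/59 + 19/59 → 34/59
merge 25/59 + 34/59 → 1
L = 14/59 + 25/59 + 34/59 + 1 = 132/59 ≈ 2.237 bits/symbol.

2.237 bits/symbol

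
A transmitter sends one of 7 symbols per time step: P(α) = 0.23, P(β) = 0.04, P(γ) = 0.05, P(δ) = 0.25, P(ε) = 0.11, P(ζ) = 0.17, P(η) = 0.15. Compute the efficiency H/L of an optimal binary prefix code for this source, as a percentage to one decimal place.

Entropy H = −Σ p log₂ p ≈ 2.5849 bits.
Huffman merges: 1/25+1/20→9/100; 9/100+11/100→1/5; 3/20+17/100→8/25; 1/5+23/100→43/100; 1/4+8/25→57/100; 43/100+57/100→1. L = 261/100 ≈ 2.6100.
Efficiency = H/L = 2.5849/2.6100 = 99.0%.

99.0%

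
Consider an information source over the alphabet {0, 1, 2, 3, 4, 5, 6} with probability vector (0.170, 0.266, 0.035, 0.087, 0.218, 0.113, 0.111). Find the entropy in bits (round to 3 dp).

H = −Σ pᵢ log₂ pᵢ.
−0.170·log₂(0.170) = 0.4346
−0.266·log₂(0.266) = 0.5082
−0.035·log₂(0.035) = 0.1693
−0.087·log₂(0.087) = 0.3065
−0.218·log₂(0.218) = 0.4791
−0.113·log₂(0.113) = 0.3555
−0.111·log₂(0.111) = 0.3520
Sum ≈ 2.6051 → 2.605 bits.

2.605 bits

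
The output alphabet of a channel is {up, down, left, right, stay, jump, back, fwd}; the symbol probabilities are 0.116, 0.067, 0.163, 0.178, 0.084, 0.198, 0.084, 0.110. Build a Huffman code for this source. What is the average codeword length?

2.953 bits/symbol

Repeatedly combine the two least-probable nodes; the expected code length is the sum of the merged weights.
merge 67/1000 + 21/250 → 151/1000
merge 21/250 + 11/100 → 97/500
merge 29/250 + 151/1000 → 267/1000
merge 163/1000 + 89/500 → 341/1000
merge 97/500 + 99/500 → 49/125
merge 267/1000 + 341/1000 → 76/125
merge 49/125 + 76/125 → 1
L = 151/1000 + 97/500 + 267/1000 + 341/1000 + 49/125 + 76/125 + 1 = 2953/1000 = 2.953 bits/symbol.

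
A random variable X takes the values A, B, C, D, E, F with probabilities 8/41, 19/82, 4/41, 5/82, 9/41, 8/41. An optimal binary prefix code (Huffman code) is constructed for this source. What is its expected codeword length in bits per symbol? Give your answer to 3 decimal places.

Repeatedly combine the two least-probable nodes; the expected code length is the sum of the merged weights.
merge 5/82 + 4/41 → 13/82
merge 13/82 + 8/41 → 29/82
merge 8/41 + 9/41 → 17/41
merge 19/82 + 29/82 → 24/41
merge 17/41 + 24/41 → 1
L = 13/82 + 29/82 + 17/41 + 24/41 + 1 = 103/41 ≈ 2.512 bits/symbol.

2.512 bits/symbol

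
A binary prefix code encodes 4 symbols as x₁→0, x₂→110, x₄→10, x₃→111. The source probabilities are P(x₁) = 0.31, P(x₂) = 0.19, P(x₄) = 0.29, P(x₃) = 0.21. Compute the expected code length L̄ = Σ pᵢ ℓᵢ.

L̄ = Σ pᵢ·ℓᵢ = 0.31·1 + 0.19·3 + 0.29·2 + 0.21·3 = 2.09 bits/symbol.

2.09 bits/symbol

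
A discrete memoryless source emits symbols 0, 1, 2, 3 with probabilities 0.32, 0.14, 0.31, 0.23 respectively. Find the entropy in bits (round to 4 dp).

1.9346 bits

H = −Σ pᵢ log₂ pᵢ.
−0.32·log₂(0.32) = 0.5260
−0.14·log₂(0.14) = 0.3971
−0.31·log₂(0.31) = 0.5238
−0.23·log₂(0.23) = 0.4877
Sum ≈ 1.9346 → 1.9346 bits.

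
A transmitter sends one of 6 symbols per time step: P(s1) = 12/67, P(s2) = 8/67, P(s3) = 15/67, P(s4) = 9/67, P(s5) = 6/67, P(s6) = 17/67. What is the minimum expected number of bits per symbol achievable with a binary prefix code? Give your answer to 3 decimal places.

2.522 bits/symbol

Repeatedly combine the two least-probable nodes; the expected code length is the sum of the merged weights.
merge 6/67 + 8/67 → 14/67
merge 9/67 + 12/67 → 21/67
merge 14/67 + 15/67 → 29/67
merge 17/67 + 21/67 → 38/67
merge 29/67 + 38/67 → 1
L = 14/67 + 21/67 + 29/67 + 38/67 + 1 = 169/67 ≈ 2.522 bits/symbol.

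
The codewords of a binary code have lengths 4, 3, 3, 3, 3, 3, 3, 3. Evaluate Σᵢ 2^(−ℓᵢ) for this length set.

With common denominator 2^4 = 16: Σ 2^(−ℓᵢ) = 1/16 + 2/16 + 2/16 + 2/16 + 2/16 + 2/16 + 2/16 + 2/16 = 15/16 = 0.9375.

0.9375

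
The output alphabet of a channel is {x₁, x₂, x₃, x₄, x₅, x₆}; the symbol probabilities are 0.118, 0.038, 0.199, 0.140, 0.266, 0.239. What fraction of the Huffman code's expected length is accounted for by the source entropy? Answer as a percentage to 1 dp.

Entropy H = −Σ p log₂ p ≈ 2.4054 bits.
Huffman merges: 19/500+59/500→39/250; 7/50+39/250→37/125; 199/1000+239/1000→219/500; 133/500+37/125→281/500; 219/500+281/500→1. L = 613/250 ≈ 2.4520.
Efficiency = H/L = 2.4054/2.4520 = 98.1%.

98.1%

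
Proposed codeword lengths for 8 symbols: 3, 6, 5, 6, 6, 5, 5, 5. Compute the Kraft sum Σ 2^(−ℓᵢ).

0.296875

With common denominator 2^6 = 64: Σ 2^(−ℓᵢ) = 8/64 + 1/64 + 2/64 + 1/64 + 1/64 + 2/64 + 2/64 + 2/64 = 19/64 = 0.296875.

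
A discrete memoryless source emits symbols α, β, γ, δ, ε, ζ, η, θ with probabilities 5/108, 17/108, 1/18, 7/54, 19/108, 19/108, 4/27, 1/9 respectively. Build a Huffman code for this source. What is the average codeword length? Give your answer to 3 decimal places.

2.926 bits/symbol

Repeatedly combine the two least-probable nodes; the expected code length is the sum of the merged weights.
merge 5/108 + 1/18 → 11/108
merge 11/108 + 1/9 → 23/108
merge 7/54 + 4/27 → 5/18
merge 17/108 + 19/108 → 1/3
merge 19/108 + 23/108 → 7/18
merge 5/18 + 1/3 → 11/18
merge 7/18 + 11/18 → 1
L = 11/108 + 23/108 + 5/18 + 1/3 + 7/18 + 11/18 + 1 = 79/27 ≈ 2.926 bits/symbol.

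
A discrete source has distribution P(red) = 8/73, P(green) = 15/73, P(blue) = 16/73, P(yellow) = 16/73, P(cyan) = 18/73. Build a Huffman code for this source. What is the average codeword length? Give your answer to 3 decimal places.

2.315 bits/symbol

Repeatedly combine the two least-probable nodes; the expected code length is the sum of the merged weights.
merge 8/73 + 15/73 → 23/73
merge 16/73 + 16/73 → 32/73
merge 18/73 + 23/73 → 41/73
merge 32/73 + 41/73 → 1
L = 23/73 + 32/73 + 41/73 + 1 = 169/73 ≈ 2.315 bits/symbol.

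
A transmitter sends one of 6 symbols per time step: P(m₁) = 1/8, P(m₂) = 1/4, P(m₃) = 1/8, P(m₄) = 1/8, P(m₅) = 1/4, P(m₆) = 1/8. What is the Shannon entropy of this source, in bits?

Each probability is a power of 1/2, so log₂(1/p) is an integer.
H = Σ p·log₂(1/p) = 1/8·3 + 1/4·2 + 1/8·3 + 1/8·3 + 1/4·2 + 1/8·3 = 2.5 bits.

2.5 bits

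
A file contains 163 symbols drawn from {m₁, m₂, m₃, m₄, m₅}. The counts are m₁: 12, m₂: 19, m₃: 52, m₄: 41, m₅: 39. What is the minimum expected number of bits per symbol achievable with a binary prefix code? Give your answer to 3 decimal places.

Probabilities are the counts divided by 163.
Repeatedly combine the two least-probable nodes; the expected code length is the sum of the merged weights.
merge 12/163 + 19/163 → 31/163
merge 31/163 + 39/163 → 70/163
merge 41/163 + 52/163 → 93/163
merge 70/163 + 93/163 → 1
L = 31/163 + 70/163 + 93/163 + 1 = 357/163 ≈ 2.190 bits/symbol.

2.190 bits/symbol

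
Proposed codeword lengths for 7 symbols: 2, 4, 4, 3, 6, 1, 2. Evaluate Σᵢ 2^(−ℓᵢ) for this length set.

1.265625

With common denominator 2^6 = 64: Σ 2^(−ℓᵢ) = 16/64 + 4/64 + 4/64 + 8/64 + 1/64 + 32/64 + 16/64 = 81/64 = 1.265625.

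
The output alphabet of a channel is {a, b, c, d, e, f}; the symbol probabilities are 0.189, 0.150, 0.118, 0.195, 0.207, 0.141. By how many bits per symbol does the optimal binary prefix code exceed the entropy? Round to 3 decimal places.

0.041 bits

Entropy H = −Σ p log₂ p ≈ 2.5574 bits.
Huffman merges: 59/500+141/1000→259/1000; 3/20+189/1000→339/1000; 39/200+207/1000→201/500; 259/1000+339/1000→299/500; 201/500+299/500→1. L = 1299/500 ≈ 2.5980.
L − H = 2.5980 − 2.5574 = 0.041 bits.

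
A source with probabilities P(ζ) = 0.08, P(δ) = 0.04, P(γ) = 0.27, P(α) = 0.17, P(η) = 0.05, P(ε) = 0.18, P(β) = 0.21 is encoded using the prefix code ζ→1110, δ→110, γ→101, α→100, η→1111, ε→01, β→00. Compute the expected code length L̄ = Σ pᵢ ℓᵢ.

2.74 bits/symbol

L̄ = Σ pᵢ·ℓᵢ = 0.08·4 + 0.04·3 + 0.27·3 + 0.17·3 + 0.05·4 + 0.18·2 + 0.21·2 = 2.74 bits/symbol.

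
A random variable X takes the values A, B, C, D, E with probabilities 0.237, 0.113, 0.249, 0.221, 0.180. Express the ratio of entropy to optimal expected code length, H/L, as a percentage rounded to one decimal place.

99.2%

Entropy H = −Σ p log₂ p ≈ 2.2738 bits.
Huffman merges: 113/1000+9/50→293/1000; 221/1000+237/1000→229/500; 249/1000+293/1000→271/500; 229/500+271/500→1. L = 2293/1000 ≈ 2.2930.
Efficiency = H/L = 2.2738/2.2930 = 99.2%.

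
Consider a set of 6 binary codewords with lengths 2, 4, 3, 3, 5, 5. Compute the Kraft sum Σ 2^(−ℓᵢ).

0.625

With common denominator 2^5 = 32: Σ 2^(−ℓᵢ) = 8/32 + 2/32 + 4/32 + 4/32 + 1/32 + 1/32 = 20/32 = 0.625.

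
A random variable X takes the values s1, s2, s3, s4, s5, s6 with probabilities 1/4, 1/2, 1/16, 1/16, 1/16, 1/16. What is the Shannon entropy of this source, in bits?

Each probability is a power of 1/2, so log₂(1/p) is an integer.
H = Σ p·log₂(1/p) = 1/4·2 + 1/2·1 + 1/16·4 + 1/16·4 + 1/16·4 + 1/16·4 = 2 bits.

2 bits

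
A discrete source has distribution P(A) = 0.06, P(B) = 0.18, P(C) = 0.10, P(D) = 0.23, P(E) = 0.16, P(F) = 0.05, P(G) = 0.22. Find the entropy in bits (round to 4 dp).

H = −Σ pᵢ log₂ pᵢ.
−0.06·log₂(0.06) = 0.2435
−0.18·log₂(0.18) = 0.4453
−0.10·log₂(0.10) = 0.3322
−0.23·log₂(0.23) = 0.4877
−0.16·log₂(0.16) = 0.4230
−0.05·log₂(0.05) = 0.2161
−0.22·log₂(0.22) = 0.4806
Sum ≈ 2.6284 → 2.6284 bits.

2.6284 bits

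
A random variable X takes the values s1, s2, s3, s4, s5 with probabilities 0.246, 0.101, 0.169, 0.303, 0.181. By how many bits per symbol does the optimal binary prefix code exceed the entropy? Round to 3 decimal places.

0.036 bits

Entropy H = −Σ p log₂ p ≈ 2.2335 bits.
Huffman merges: 101/1000+169/1000→27/100; 181/1000+123/500→427/1000; 27/100+303/1000→573/1000; 427/1000+573/1000→1. L = 227/100 ≈ 2.2700.
L − H = 2.2700 − 2.2335 = 0.036 bits.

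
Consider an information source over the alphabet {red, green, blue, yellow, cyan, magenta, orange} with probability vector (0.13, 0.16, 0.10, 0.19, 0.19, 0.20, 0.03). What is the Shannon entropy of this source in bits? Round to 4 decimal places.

H = −Σ pᵢ log₂ pᵢ.
−0.13·log₂(0.13) = 0.3826
−0.16·log₂(0.16) = 0.4230
−0.10·log₂(0.10) = 0.3322
−0.19·log₂(0.19) = 0.4552
−0.19·log₂(0.19) = 0.4552
−0.20·log₂(0.20) = 0.4644
−0.03·log₂(0.03) = 0.1518
Sum ≈ 2.6645 → 2.6645 bits.

2.6645 bits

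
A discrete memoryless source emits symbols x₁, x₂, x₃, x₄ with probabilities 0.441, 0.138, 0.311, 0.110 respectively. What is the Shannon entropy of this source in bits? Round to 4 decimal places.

H = −Σ pᵢ log₂ pᵢ.
−0.441·log₂(0.441) = 0.5209
−0.138·log₂(0.138) = 0.3943
−0.311·log₂(0.311) = 0.5240
−0.110·log₂(0.110) = 0.3503
Sum ≈ 1.7895 → 1.7895 bits.

1.7895 bits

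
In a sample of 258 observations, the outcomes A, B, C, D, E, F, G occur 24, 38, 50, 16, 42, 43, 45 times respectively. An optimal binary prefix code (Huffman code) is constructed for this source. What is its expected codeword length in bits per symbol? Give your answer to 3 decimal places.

2.787 bits/symbol

Probabilities are the counts divided by 258.
Repeatedly combine the two least-probable nodes; the expected code length is the sum of the merged weights.
merge 8/129 + 4/43 → 20/129
merge 19/129 + 20/129 → 13/43
merge 7/43 + 1/6 → 85/258
merge 15/86 + 25/129 → 95/258
merge 13/43 + 85/258 → 163/258
merge 95/258 + 163/258 → 1
L = 20/129 + 13/43 + 85/258 + 95/258 + 163/258 + 1 = 719/258 ≈ 2.787 bits/symbol.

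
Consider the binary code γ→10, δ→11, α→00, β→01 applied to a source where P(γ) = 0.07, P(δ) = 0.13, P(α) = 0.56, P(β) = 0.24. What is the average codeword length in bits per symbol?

L̄ = Σ pᵢ·ℓᵢ = 0.07·2 + 0.13·2 + 0.56·2 + 0.24·2 = 2 bits/symbol.

2 bits/symbol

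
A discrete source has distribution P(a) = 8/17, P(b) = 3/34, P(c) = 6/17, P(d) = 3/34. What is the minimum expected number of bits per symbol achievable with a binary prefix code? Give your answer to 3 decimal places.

Repeatedly combine the two least-probable nodes; the expected code length is the sum of the merged weights.
merge 3/34 + 3/34 → 3/17
merge 3/17 + 6/17 → 9/17
merge 8/17 + 9/17 → 1
L = 3/17 + 9/17 + 1 = 29/17 ≈ 1.706 bits/symbol.

1.706 bits/symbol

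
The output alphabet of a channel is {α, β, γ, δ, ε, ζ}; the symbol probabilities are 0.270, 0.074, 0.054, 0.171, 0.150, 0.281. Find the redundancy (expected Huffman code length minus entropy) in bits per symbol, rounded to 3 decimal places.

0.030 bits

Entropy H = −Σ p log₂ p ≈ 2.3762 bits.
Huffman merges: 27/500+37/500→16/125; 16/125+3/20→139/500; 171/1000+27/100→441/1000; 139/500+281/1000→559/1000; 441/1000+559/1000→1. L = 1203/500 ≈ 2.4060.
L − H = 2.4060 − 2.3762 = 0.030 bits.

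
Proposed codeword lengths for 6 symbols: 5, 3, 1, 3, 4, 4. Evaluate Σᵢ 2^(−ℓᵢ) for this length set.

0.90625

With common denominator 2^5 = 32: Σ 2^(−ℓᵢ) = 1/32 + 4/32 + 16/32 + 4/32 + 2/32 + 2/32 = 29/32 = 0.90625.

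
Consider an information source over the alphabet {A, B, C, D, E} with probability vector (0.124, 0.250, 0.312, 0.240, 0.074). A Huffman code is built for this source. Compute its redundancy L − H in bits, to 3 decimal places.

0.028 bits

Entropy H = −Σ p log₂ p ≈ 2.1698 bits.
Huffman merges: 37/500+31/250→99/500; 99/500+6/25→219/500; 1/4+39/125→281/500; 219/500+281/500→1. L = 1099/500 ≈ 2.1980.
L − H = 2.1980 − 2.1698 = 0.028 bits.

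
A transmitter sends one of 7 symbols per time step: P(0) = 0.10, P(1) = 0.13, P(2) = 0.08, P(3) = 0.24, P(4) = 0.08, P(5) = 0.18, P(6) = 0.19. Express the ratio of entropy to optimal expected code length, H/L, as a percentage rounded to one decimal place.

98.6%

Entropy H = −Σ p log₂ p ≈ 2.6925 bits.
Huffman merges: 2/25+2/25→4/25; 1/10+13/100→23/100; 4/25+9/50→17/50; 19/100+23/100→21/50; 6/25+17/50→29/50; 21/50+29/50→1. L = 273/100 ≈ 2.7300.
Efficiency = H/L = 2.6925/2.7300 = 98.6%.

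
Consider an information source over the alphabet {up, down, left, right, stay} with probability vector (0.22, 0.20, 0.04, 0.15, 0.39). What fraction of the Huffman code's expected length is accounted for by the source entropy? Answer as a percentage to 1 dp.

Entropy H = −Σ p log₂ p ≈ 2.0711 bits.
Huffman merges: 1/25+3/20→19/100; 19/100+1/5→39/100; 11/50+39/100→61/100; 39/100+61/100→1. L = 219/100 ≈ 2.1900.
Efficiency = H/L = 2.0711/2.1900 = 94.6%.

94.6%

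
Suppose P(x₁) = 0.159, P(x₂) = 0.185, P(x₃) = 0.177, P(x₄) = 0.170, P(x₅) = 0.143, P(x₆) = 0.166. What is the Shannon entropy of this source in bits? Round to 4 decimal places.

2.5802 bits

H = −Σ pᵢ log₂ pᵢ.
−0.159·log₂(0.159) = 0.4218
−0.185·log₂(0.185) = 0.4504
−0.177·log₂(0.177) = 0.4422
−0.170·log₂(0.170) = 0.4346
−0.143·log₂(0.143) = 0.4012
−0.166·log₂(0.166) = 0.4301
Sum ≈ 2.5802 → 2.5802 bits.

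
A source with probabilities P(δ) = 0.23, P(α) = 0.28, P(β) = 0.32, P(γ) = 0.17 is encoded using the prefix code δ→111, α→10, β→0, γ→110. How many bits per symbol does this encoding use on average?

L̄ = Σ pᵢ·ℓᵢ = 0.23·3 + 0.28·2 + 0.32·1 + 0.17·3 = 2.08 bits/symbol.

2.08 bits/symbol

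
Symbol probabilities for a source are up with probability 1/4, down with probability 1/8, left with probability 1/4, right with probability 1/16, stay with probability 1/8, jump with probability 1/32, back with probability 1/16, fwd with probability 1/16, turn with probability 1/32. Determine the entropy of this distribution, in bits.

2.8125 bits

Each probability is a power of 1/2, so log₂(1/p) is an integer.
H = Σ p·log₂(1/p) = 1/4·2 + 1/8·3 + 1/4·2 + 1/16·4 + 1/8·3 + 1/32·5 + 1/16·4 + 1/16·4 + 1/32·5 = 2.8125 bits.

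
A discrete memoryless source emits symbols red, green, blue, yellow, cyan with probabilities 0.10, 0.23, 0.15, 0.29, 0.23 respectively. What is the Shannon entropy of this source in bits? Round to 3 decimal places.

H = −Σ pᵢ log₂ pᵢ.
−0.10·log₂(0.10) = 0.3322
−0.23·log₂(0.23) = 0.4877
−0.15·log₂(0.15) = 0.4105
−0.29·log₂(0.29) = 0.5179
−0.23·log₂(0.23) = 0.4877
Sum ≈ 2.2360 → 2.236 bits.

2.236 bits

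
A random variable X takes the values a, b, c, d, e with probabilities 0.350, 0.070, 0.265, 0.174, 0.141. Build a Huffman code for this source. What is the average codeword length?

2.211 bits/symbol

Repeatedly combine the two least-probable nodes; the expected code length is the sum of the merged weights.
merge 7/100 + 141/1000 → 211/1000
merge 87/500 + 211/1000 → 77/200
merge 53/200 + 7/20 → 123/200
merge 77/200 + 123/200 → 1
L = 211/1000 + 77/200 + 123/200 + 1 = 2211/1000 = 2.211 bits/symbol.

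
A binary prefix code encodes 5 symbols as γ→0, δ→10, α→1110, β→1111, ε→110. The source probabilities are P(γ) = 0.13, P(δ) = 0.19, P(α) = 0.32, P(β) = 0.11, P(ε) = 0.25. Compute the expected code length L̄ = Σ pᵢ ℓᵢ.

2.98 bits/symbol

L̄ = Σ pᵢ·ℓᵢ = 0.13·1 + 0.19·2 + 0.32·4 + 0.11·4 + 0.25·3 = 2.98 bits/symbol.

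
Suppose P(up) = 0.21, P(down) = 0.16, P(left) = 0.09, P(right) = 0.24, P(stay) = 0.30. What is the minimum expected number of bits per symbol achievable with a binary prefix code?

Repeatedly combine the two least-probable nodes; the expected code length is the sum of the merged weights.
merge 9/100 + 4/25 → 1/4
merge 21/100 + 6/25 → 9/20
merge 1/4 + 3/10 → 11/20
merge 9/20 + 11/20 → 1
L = 1/4 + 9/20 + 11/20 + 1 = 9/4 = 2.25 bits/symbol.

2.25 bits/symbol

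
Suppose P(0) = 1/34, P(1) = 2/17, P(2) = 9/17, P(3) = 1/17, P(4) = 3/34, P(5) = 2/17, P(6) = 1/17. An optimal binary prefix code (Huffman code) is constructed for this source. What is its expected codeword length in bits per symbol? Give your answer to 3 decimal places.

Repeatedly combine the two least-probable nodes; the expected code length is the sum of the merged weights.
merge 1/34 + 1/17 → 3/34
merge 1/17 + 3/34 → 5/34
merge 3/34 + 2/17 → 7/34
merge 2/17 + 5/34 → 9/34
merge 7/34 + 9/34 → 8/17
merge 8/17 + 9/17 → 1
L = 3/34 + 5/34 + 7/34 + 9/34 + 8/17 + 1 = 37/17 ≈ 2.176 bits/symbol.

2.176 bits/symbol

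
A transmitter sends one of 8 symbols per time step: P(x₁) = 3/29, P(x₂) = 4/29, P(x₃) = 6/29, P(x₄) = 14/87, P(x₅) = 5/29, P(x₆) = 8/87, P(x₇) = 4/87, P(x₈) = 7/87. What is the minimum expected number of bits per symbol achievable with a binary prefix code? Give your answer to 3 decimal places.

2.920 bits/symbol

Repeatedly combine the two least-probable nodes; the expected code length is the sum of the merged weights.
merge 4/87 + 7/87 → 11/87
merge 8/87 + 3/29 → 17/87
merge 11/87 + 4/29 → 23/87
merge 14/87 + 5/29 → 1/3
merge 17/87 + 6/29 → 35/87
merge 23/87 + 1/3 → 52/87
merge 35/87 + 52/87 → 1
L = 11/87 + 17/87 + 23/87 + 1/3 + 35/87 + 52/87 + 1 = 254/87 ≈ 2.920 bits/symbol.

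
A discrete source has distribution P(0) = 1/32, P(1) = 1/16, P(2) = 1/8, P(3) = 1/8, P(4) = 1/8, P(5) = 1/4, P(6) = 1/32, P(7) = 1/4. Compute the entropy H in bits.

Each probability is a power of 1/2, so log₂(1/p) is an integer.
H = Σ p·log₂(1/p) = 1/32·5 + 1/16·4 + 1/8·3 + 1/8·3 + 1/8·3 + 1/4·2 + 1/32·5 + 1/4·2 = 2.6875 bits.

2.6875 bits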